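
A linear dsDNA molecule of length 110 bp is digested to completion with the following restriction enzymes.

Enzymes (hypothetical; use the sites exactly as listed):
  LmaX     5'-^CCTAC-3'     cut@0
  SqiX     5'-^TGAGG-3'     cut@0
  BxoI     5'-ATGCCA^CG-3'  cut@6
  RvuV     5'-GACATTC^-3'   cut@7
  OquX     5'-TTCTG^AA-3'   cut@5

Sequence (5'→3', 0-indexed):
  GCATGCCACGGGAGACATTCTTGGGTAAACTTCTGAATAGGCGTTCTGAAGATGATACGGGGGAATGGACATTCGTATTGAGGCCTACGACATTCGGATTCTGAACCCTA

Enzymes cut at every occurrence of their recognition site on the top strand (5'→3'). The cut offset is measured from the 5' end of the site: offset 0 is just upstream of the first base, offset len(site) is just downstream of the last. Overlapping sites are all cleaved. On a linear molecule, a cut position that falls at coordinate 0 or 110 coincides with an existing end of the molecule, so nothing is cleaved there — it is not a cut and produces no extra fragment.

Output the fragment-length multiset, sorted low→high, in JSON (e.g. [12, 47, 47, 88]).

[4,5,7,8,8,12,12,13,15,26]

Per-enzyme occurrences:
  LmaX (CCTAC, off=0): starts [83] → cuts [83]
  SqiX (TGAGG, off=0): starts [78] → cuts [78]
  BxoI (ATGCCACG, off=6): starts [2] → cuts [8]
  RvuV (GACATTC, off=7): starts [13, 67, 88] → cuts [20, 74, 95]
  OquX (TTCTGAA, off=5): starts [30, 43, 98] → cuts [35, 48, 103]

All cut coordinates (distinct, sorted): [8, 20, 35, 48, 74, 78, 83, 95, 103]

Fragment lengths:
  [0,8): 8 bp
  [8,20): 12 bp
  [20,35): 15 bp
  [35,48): 13 bp
  [48,74): 26 bp
  [74,78): 4 bp
  [78,83): 5 bp
  [83,95): 12 bp
  [95,103): 8 bp
  [103,110): 7 bp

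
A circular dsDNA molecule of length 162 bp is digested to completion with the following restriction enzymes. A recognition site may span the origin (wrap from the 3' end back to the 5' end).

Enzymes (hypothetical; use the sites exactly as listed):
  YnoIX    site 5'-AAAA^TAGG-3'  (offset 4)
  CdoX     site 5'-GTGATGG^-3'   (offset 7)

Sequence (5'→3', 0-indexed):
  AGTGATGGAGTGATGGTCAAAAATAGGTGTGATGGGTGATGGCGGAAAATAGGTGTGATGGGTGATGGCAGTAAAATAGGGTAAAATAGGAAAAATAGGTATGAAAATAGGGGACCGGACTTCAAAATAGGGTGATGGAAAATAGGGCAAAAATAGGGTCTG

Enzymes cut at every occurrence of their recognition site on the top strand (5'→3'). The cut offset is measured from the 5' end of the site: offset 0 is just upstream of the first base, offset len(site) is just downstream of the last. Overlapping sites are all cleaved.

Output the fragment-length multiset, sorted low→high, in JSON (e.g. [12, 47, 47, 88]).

Scan for sites:
  YnoIX AAAATAGG/4: at [19, 45, 72, 82, 91, 103, 123, 138, 149] ⇒ [23, 49, 76, 86, 95, 107, 127, 142, 153]
  CdoX GTGATGG/7: at [1, 9, 28, 35, 54, 61, 131] ⇒ [8, 16, 35, 42, 61, 68, 138]

Pooled cuts: [8, 16, 23, 35, 42, 49, 61, 68, 76, 86, 95, 107, 127, 138, 142, 153]

Fragments:
  8→16: 8 bp
  16→23: 7 bp
  23→35: 12 bp
  35→42: 7 bp
  42→49: 7 bp
  49→61: 12 bp
  61→68: 7 bp
  68→76: 8 bp
  76→86: 10 bp
  86→95: 9 bp
  95→107: 12 bp
  107→127: 20 bp
  127→138: 11 bp
  138→142: 4 bp
  142→153: 11 bp
  153→8 (wrap): 162-153+8 = 17 bp

[4,7,7,7,7,8,8,9,10,11,11,12,12,12,17,20]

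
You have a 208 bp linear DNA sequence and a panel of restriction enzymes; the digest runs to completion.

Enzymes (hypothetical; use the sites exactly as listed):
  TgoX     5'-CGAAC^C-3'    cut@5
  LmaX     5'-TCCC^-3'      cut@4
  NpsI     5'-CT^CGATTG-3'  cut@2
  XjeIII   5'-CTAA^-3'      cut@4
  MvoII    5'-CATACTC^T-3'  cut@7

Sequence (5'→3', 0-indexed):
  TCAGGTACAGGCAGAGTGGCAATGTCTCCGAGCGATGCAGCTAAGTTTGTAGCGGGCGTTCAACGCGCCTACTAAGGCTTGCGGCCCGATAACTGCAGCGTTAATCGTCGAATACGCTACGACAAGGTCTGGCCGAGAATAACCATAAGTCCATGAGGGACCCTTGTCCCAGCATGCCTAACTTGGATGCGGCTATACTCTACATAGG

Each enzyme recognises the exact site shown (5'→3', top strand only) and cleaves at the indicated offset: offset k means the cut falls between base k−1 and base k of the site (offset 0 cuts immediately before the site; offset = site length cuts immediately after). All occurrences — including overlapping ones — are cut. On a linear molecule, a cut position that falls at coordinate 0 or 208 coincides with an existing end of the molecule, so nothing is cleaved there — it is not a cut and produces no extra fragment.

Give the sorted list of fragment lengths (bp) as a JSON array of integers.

[11,27,31,44,95]

Scan for sites:
  TgoX (CGAACC, off=5): no sites
  LmaX (TCCC, off=4): starts [166] → cuts [170]
  NpsI (CTCGATTG, off=2): no sites
  XjeIII (CTAA, off=4): starts [40, 71, 177] → cuts [44, 75, 181]
  MvoII (CATACTCT, off=7): no sites

All cut coordinates (distinct, sorted): [44, 75, 170, 181]

Fragment lengths:
  [0,44): 44 bp
  [44,75): 31 bp
  [75,170): 95 bp
  [170,181): 11 bp
  [181,208): 27 bp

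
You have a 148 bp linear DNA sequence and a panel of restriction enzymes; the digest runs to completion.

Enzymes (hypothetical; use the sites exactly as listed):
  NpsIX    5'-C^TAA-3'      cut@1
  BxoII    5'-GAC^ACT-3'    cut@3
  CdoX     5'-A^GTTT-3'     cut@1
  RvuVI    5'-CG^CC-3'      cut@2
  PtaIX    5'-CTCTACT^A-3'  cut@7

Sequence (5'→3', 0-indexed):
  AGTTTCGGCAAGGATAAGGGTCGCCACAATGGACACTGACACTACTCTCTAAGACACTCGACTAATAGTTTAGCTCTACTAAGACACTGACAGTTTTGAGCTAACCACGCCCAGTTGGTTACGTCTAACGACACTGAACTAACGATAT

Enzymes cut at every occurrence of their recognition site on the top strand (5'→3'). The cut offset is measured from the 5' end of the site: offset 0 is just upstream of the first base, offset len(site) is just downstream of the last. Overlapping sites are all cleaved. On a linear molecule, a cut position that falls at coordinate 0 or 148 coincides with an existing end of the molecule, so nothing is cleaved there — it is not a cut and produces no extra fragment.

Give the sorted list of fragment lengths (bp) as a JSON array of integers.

Per-enzyme occurrences:
  NpsIX CTAA/1: at [48, 61, 78, 100, 124, 138] ⇒ [49, 62, 79, 101, 125, 139]
  BxoII GACACT/3: at [31, 37, 52, 82, 129] ⇒ [34, 40, 55, 85, 132]
  CdoX AGTTT/1: at [0, 66, 91] ⇒ [1, 67, 92]
  RvuVI CGCC/2: at [21, 107] ⇒ [23, 109]
  PtaIX CTCTACTA/7: at [73] ⇒ [80]

Pooled cuts: [1, 23, 34, 40, 49, 55, 62, 67, 79, 80, 85, 92, 101, 109, 125, 132, 139]

Fragment lengths:
  [0,1): 1 bp
  [1,23): 22 bp
  [23,34): 11 bp
  [34,40): 6 bp
  [40,49): 9 bp
  [49,55): 6 bp
  [55,62): 7 bp
  [62,67): 5 bp
  [67,79): 12 bp
  [79,80): 1 bp
  [80,85): 5 bp
  [85,92): 7 bp
  [92,101): 9 bp
  [101,109): 8 bp
  [109,125): 16 bp
  [125,132): 7 bp
  [132,139): 7 bp
  [139,148): 9 bp

[1,1,5,5,6,6,7,7,7,7,8,9,9,9,11,12,16,22]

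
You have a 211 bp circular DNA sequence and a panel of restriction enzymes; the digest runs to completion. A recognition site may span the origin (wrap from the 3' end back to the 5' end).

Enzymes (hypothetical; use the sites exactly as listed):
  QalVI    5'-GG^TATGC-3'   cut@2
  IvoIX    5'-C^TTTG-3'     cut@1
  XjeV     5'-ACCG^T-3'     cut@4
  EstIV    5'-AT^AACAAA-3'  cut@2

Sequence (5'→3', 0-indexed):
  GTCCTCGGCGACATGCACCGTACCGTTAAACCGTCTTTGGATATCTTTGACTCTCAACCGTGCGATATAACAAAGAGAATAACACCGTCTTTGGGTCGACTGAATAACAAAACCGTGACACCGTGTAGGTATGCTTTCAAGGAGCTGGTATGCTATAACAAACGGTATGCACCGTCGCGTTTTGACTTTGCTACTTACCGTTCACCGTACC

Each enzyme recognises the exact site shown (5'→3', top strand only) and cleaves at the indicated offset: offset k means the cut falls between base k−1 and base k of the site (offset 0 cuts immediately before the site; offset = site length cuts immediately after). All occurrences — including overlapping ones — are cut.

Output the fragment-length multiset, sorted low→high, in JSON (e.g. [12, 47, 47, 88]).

[2,2,5,5,6,7,8,8,8,8,9,9,10,10,12,14,15,16,19,19,19]

Scan for sites:
  QalVI (GGTATGC, off=2): starts [127, 146, 163] → cuts [129, 148, 165]
  IvoIX (CTTTG, off=1): starts [34, 44, 88, 185] → cuts [35, 45, 89, 186]
  XjeV (ACCGT, off=4): starts [16, 21, 29, 56, 83, 111, 119, 170, 196, 203, 208] → cuts [1, 20, 25, 33, 60, 87, 115, 123, 174, 200, 207]
  EstIV (ATAACAAA, off=2): starts [66, 103, 154] → cuts [68, 105, 156]

All cut coordinates (distinct, sorted): [1, 20, 25, 33, 35, 45, 60, 68, 87, 89, 105, 115, 123, 129, 148, 156, 165, 174, 186, 200, 207]

Fragment lengths:
  1→20: 19 bp
  20→25: 5 bp
  25→33: 8 bp
  33→35: 2 bp
  35→45: 10 bp
  45→60: 15 bp
  60→68: 8 bp
  68→87: 19 bp
  87→89: 2 bp
  89→105: 16 bp
  105→115: 10 bp
  115→123: 8 bp
  123→129: 6 bp
  129→148: 19 bp
  148→156: 8 bp
  156→165: 9 bp
  165→174: 9 bp
  174→186: 12 bp
  186→200: 14 bp
  200→207: 7 bp
  207→1 (wrap): 211-207+1 = 5 bp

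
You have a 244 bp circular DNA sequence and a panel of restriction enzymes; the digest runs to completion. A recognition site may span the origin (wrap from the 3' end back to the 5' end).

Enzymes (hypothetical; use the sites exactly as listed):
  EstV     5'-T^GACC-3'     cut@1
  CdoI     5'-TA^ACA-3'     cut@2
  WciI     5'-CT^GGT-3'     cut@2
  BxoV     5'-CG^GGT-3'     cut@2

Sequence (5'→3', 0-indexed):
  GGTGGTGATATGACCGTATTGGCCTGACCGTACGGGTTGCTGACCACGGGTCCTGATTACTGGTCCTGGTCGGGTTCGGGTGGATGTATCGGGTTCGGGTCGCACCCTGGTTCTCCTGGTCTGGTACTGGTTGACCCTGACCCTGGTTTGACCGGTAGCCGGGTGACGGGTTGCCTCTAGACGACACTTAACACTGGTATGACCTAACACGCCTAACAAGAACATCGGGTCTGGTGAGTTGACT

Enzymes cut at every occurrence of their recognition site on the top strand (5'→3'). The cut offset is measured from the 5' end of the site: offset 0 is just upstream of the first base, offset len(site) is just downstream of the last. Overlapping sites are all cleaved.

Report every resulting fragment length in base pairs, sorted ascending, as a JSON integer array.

Scan for sites:
  EstV TGACC/1: at [10, 24, 40, 131, 137, 148, 199] ⇒ [11, 25, 41, 132, 138, 149, 200]
  CdoI TAACA/2: at [188, 204, 213] ⇒ [190, 206, 215]
  WciI CTGGT/2: at [59, 65, 106, 115, 120, 126, 142, 193, 230, 242] ⇒ [0, 61, 67, 108, 117, 122, 128, 144, 195, 232]
  BxoV CGGGT/2: at [32, 46, 70, 76, 89, 95, 159, 166, 225] ⇒ [34, 48, 72, 78, 91, 97, 161, 168, 227]

Pooled cuts: [0, 11, 25, 34, 41, 48, 61, 67, 72, 78, 91, 97, 108, 117, 122, 128, 132, 138, 144, 149, 161, 168, 190, 195, 200, 206, 215, 227, 232]

Fragments:
  0→11: 11 bp
  11→25: 14 bp
  25→34: 9 bp
  34→41: 7 bp
  41→48: 7 bp
  48→61: 13 bp
  61→67: 6 bp
  67→72: 5 bp
  72→78: 6 bp
  78→91: 13 bp
  91→97: 6 bp
  97→108: 11 bp
  108→117: 9 bp
  117→122: 5 bp
  122→128: 6 bp
  128→132: 4 bp
  132→138: 6 bp
  138→144: 6 bp
  144→149: 5 bp
  149→161: 12 bp
  161→168: 7 bp
  168→190: 22 bp
  190→195: 5 bp
  195→200: 5 bp
  200→206: 6 bp
  206→215: 9 bp
  215→227: 12 bp
  227→232: 5 bp
  232→0 (wrap): 244-232+0 = 12 bp

[4,5,5,5,5,5,5,6,6,6,6,6,6,6,7,7,7,9,9,9,11,11,12,12,12,13,13,14,22]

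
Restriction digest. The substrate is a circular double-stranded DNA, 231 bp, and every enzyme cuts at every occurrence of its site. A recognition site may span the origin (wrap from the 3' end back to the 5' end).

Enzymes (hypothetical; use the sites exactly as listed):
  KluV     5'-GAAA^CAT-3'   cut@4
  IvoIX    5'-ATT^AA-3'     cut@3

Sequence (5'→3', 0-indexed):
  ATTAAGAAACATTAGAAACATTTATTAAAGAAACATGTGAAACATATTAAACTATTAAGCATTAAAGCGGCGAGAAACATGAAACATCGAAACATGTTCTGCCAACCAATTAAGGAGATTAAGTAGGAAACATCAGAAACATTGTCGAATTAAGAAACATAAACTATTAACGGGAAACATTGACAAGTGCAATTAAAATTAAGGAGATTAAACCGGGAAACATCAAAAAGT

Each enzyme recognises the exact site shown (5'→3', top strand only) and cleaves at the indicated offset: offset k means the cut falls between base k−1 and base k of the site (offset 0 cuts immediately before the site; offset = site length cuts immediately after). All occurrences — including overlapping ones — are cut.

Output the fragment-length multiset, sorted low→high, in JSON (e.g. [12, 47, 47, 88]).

Per-enzyme occurrences:
  KluV GAAACAT/4: at [5, 14, 29, 38, 73, 80, 88, 126, 135, 153, 173, 216] ⇒ [9, 18, 33, 42, 77, 84, 92, 130, 139, 157, 177, 220]
  IvoIX ATTAA/3: at [0, 23, 45, 53, 60, 108, 117, 148, 165, 191, 197, 206] ⇒ [3, 26, 48, 56, 63, 111, 120, 151, 168, 194, 200, 209]

All cut coordinates (distinct, sorted): [3, 9, 18, 26, 33, 42, 48, 56, 63, 77, 84, 92, 111, 120, 130, 139, 151, 157, 168, 177, 194, 200, 209, 220]

Fragments:
  3→9: 6 bp
  9→18: 9 bp
  18→26: 8 bp
  26→33: 7 bp
  33→42: 9 bp
  42→48: 6 bp
  48→56: 8 bp
  56→63: 7 bp
  63→77: 14 bp
  77→84: 7 bp
  84→92: 8 bp
  92→111: 19 bp
  111→120: 9 bp
  120→130: 10 bp
  130→139: 9 bp
  139→151: 12 bp
  151→157: 6 bp
  157→168: 11 bp
  168→177: 9 bp
  177→194: 17 bp
  194→200: 6 bp
  200→209: 9 bp
  209→220: 11 bp
  220→3 (wrap): 231-220+3 = 14 bp

[6,6,6,6,7,7,7,8,8,8,9,9,9,9,9,9,10,11,11,12,14,14,17,19]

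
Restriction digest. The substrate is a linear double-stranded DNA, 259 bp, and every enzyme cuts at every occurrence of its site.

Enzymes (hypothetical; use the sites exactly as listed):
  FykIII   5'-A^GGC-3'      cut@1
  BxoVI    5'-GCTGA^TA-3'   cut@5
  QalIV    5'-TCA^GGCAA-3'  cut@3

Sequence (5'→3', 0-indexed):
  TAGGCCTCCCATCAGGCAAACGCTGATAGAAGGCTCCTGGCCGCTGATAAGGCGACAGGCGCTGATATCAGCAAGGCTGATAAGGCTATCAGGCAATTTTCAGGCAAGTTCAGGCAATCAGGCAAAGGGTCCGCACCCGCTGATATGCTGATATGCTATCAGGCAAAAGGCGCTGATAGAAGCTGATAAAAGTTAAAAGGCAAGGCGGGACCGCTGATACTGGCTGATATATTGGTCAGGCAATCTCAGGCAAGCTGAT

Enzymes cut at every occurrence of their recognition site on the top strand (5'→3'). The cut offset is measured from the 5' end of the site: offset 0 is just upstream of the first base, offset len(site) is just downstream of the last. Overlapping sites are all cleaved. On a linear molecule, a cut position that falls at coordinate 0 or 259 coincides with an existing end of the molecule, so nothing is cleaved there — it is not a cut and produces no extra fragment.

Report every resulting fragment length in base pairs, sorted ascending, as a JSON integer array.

[2,3,3,5,5,6,7,7,8,8,8,8,8,9,10,10,10,10,10,11,11,11,12,12,12,14,16,23]

Site scan:
  FykIII (AGGC, off=1): starts [1, 13, 30, 49, 56, 73, 82, 90, 101, 111, 119, 160, 167, 197, 202, 237, 247] → cuts [2, 14, 31, 50, 57, 74, 83, 91, 102, 112, 120, 161, 168, 198, 203, 238, 248]
  BxoVI (GCTGATA, off=5): starts [21, 42, 60, 75, 138, 146, 171, 181, 212, 222] → cuts [26, 47, 65, 80, 143, 151, 176, 186, 217, 227]
  QalIV (TCAGGCAA, off=3): starts [11, 88, 99, 109, 117, 158, 235, 245] → cuts [14, 91, 102, 112, 120, 161, 238, 248]

Pooled cuts: [2, 14, 26, 31, 47, 50, 57, 65, 74, 80, 83, 91, 102, 112, 120, 143, 151, 161, 168, 176, 186, 198, 203, 217, 227, 238, 248]

Fragments:
  [0,2): 2 bp
  [2,14): 12 bp
  [14,26): 12 bp
  [26,31): 5 bp
  [31,47): 16 bp
  [47,50): 3 bp
  [50,57): 7 bp
  [57,65): 8 bp
  [65,74): 9 bp
  [74,80): 6 bp
  [80,83): 3 bp
  [83,91): 8 bp
  [91,102): 11 bp
  [102,112): 10 bp
  [112,120): 8 bp
  [120,143): 23 bp
  [143,151): 8 bp
  [151,161): 10 bp
  [161,168): 7 bp
  [168,176): 8 bp
  [176,186): 10 bp
  [186,198): 12 bp
  [198,203): 5 bp
  [203,217): 14 bp
  [217,227): 10 bp
  [227,238): 11 bp
  [238,248): 10 bp
  [248,259): 11 bp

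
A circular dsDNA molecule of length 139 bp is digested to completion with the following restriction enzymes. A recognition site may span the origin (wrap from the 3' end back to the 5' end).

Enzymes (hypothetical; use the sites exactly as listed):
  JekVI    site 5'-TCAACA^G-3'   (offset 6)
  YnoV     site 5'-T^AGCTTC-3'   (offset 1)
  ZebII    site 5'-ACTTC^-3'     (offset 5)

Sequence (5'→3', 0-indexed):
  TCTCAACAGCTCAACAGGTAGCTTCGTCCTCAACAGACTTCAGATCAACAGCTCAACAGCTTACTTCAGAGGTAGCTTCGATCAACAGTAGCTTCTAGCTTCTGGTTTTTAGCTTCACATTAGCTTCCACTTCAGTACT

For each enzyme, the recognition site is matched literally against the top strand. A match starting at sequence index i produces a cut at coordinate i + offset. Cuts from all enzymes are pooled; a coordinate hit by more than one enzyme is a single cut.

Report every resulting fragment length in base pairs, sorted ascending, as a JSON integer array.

[2,3,6,6,6,7,8,8,8,9,9,11,12,14,14,16]

Per-enzyme occurrences:
  JekVI (TCAACAG, off=6): starts [2, 10, 29, 44, 52, 81] → cuts [8, 16, 35, 50, 58, 87]
  YnoV (TAGCTTC, off=1): starts [18, 72, 88, 95, 109, 120] → cuts [19, 73, 89, 96, 110, 121]
  ZebII (ACTTC, off=5): starts [36, 62, 128, 136] → cuts [2, 41, 67, 133]

All cut coordinates (distinct, sorted): [2, 8, 16, 19, 35, 41, 50, 58, 67, 73, 87, 89, 96, 110, 121, 133]

Fragment lengths:
  2→8: 6 bp
  8→16: 8 bp
  16→19: 3 bp
  19→35: 16 bp
  35→41: 6 bp
  41→50: 9 bp
  50→58: 8 bp
  58→67: 9 bp
  67→73: 6 bp
  73→87: 14 bp
  87→89: 2 bp
  89→96: 7 bp
  96→110: 14 bp
  110→121: 11 bp
  121→133: 12 bp
  133→2 (wrap): 139-133+2 = 8 bp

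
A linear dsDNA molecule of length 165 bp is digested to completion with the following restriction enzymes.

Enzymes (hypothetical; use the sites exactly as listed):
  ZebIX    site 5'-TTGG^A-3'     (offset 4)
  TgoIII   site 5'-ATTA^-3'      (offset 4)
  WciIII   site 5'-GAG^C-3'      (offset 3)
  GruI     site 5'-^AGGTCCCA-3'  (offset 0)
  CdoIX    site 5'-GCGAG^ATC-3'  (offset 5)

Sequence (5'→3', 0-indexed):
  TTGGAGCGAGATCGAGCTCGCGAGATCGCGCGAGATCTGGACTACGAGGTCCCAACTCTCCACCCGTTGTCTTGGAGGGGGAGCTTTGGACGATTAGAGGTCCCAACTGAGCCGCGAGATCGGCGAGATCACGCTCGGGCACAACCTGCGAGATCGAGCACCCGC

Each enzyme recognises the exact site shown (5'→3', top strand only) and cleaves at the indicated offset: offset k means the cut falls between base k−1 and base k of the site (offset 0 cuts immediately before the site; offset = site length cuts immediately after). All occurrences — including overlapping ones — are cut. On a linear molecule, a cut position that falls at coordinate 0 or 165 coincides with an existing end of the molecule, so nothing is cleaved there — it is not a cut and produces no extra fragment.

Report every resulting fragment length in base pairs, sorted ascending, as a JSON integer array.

[1,2,4,4,6,6,6,7,7,7,8,8,9,10,12,14,25,29]

Per-enzyme occurrences:
  ZebIX TTGGA/4: at [0, 71, 85] ⇒ [4, 75, 89]
  TgoIII ATTA/4: at [92] ⇒ [96]
  WciIII GAGC/3: at [3, 13, 80, 108, 155] ⇒ [6, 16, 83, 111, 158]
  GruI AGGTCCCA/0: at [46, 97] ⇒ [46, 97]
  CdoIX GCGAGATC/5: at [5, 19, 29, 113, 122, 147] ⇒ [10, 24, 34, 118, 127, 152]

Pooled cuts: [4, 6, 10, 16, 24, 34, 46, 75, 83, 89, 96, 97, 111, 118, 127, 152, 158]

Fragments:
  [0,4): 4 bp
  [4,6): 2 bp
  [6,10): 4 bp
  [10,16): 6 bp
  [16,24): 8 bp
  [24,34): 10 bp
  [34,46): 12 bp
  [46,75): 29 bp
  [75,83): 8 bp
  [83,89): 6 bp
  [89,96): 7 bp
  [96,97): 1 bp
  [97,111): 14 bp
  [111,118): 7 bp
  [118,127): 9 bp
  [127,152): 25 bp
  [152,158): 6 bp
  [158,165): 7 bp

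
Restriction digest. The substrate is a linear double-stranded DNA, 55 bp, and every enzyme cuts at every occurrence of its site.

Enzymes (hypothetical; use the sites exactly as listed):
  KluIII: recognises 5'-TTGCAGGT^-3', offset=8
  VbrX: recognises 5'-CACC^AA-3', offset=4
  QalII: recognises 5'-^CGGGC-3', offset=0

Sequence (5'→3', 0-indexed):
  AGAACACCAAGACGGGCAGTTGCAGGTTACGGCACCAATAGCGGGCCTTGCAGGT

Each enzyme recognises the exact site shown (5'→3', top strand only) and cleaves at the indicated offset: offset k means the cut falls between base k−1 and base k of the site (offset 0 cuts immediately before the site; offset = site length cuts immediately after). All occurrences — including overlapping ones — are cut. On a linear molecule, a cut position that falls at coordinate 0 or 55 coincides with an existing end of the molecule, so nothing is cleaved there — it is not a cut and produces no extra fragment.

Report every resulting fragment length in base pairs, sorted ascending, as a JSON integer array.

Scan for sites:
  KluIII TTGCAGGT/8: at [19, 47] ⇒ [27] (position 55 is a terminus of the linear molecule — no cut)
  VbrX CACCAA/4: at [4, 32] ⇒ [8, 36]
  QalII CGGGC/0: at [12, 41] ⇒ [12, 41]

Pooled cuts: [8, 12, 27, 36, 41]

Fragment lengths:
  [0,8): 8 bp
  [8,12): 4 bp
  [12,27): 15 bp
  [27,36): 9 bp
  [36,41): 5 bp
  [41,55): 14 bp

[4,5,8,9,14,15]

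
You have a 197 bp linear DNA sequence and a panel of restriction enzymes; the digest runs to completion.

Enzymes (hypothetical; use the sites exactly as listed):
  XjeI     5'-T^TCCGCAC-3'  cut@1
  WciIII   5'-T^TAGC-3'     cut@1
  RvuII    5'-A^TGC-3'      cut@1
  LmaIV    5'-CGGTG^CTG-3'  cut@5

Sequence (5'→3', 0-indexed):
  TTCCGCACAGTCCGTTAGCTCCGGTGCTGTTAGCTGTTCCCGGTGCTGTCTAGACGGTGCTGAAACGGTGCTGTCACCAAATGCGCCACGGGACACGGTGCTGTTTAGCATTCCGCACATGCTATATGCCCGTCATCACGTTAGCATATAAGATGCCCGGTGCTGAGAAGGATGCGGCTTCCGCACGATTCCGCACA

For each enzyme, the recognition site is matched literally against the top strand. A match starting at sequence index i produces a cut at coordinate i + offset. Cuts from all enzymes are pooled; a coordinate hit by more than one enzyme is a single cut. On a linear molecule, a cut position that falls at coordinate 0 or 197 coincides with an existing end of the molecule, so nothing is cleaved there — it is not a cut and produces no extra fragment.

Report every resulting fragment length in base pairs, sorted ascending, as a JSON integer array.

Scan for sites:
  XjeI TTCCGCAC/1: at [0, 110, 178, 188] ⇒ [1, 111, 179, 189]
  WciIII TTAGC/1: at [14, 29, 104, 140] ⇒ [15, 30, 105, 141]
  RvuII ATGC/1: at [80, 118, 125, 152, 171] ⇒ [81, 119, 126, 153, 172]
  LmaIV CGGTGCTG/5: at [21, 40, 54, 65, 95, 157] ⇒ [26, 45, 59, 70, 100, 162]

All cut coordinates (distinct, sorted): [1, 15, 26, 30, 45, 59, 70, 81, 100, 105, 111, 119, 126, 141, 153, 162, 172, 179, 189]

Fragment lengths:
  [0,1): 1 bp
  [1,15): 14 bp
  [15,26): 11 bp
  [26,30): 4 bp
  [30,45): 15 bp
  [45,59): 14 bp
  [59,70): 11 bp
  [70,81): 11 bp
  [81,100): 19 bp
  [100,105): 5 bp
  [105,111): 6 bp
  [111,119): 8 bp
  [119,126): 7 bp
  [126,141): 15 bp
  [141,153): 12 bp
  [153,162): 9 bp
  [162,172): 10 bp
  [172,179): 7 bp
  [179,189): 10 bp
  [189,197): 8 bp

[1,4,5,6,7,7,8,8,9,10,10,11,11,11,12,14,14,15,15,19]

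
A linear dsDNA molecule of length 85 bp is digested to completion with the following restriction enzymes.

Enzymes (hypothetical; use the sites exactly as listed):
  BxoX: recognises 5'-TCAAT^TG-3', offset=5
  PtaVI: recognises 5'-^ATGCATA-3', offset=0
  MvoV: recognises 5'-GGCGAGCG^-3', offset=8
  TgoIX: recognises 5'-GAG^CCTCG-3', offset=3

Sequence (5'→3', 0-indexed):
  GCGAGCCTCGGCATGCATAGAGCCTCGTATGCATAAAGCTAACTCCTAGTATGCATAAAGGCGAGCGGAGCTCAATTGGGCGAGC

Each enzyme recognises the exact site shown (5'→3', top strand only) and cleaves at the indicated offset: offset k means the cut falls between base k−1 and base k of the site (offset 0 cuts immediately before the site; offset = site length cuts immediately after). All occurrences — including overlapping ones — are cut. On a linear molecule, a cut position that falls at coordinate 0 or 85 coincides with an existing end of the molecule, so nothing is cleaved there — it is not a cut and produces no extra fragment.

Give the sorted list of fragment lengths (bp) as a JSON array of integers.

[5,6,7,9,9,10,17,22]

Site scan:
  BxoX TCAATTG/5: at [71] ⇒ [76]
  PtaVI ATGCATA/0: at [12, 28, 50] ⇒ [12, 28, 50]
  MvoV GGCGAGCG/8: at [59] ⇒ [67]
  TgoIX GAGCCTCG/3: at [2, 19] ⇒ [5, 22]

Pooled cuts: [5, 12, 22, 28, 50, 67, 76]

Fragment lengths:
  [0,5): 5 bp
  [5,12): 7 bp
  [12,22): 10 bp
  [22,28): 6 bp
  [28,50): 22 bp
  [50,67): 17 bp
  [67,76): 9 bp
  [76,85): 9 bp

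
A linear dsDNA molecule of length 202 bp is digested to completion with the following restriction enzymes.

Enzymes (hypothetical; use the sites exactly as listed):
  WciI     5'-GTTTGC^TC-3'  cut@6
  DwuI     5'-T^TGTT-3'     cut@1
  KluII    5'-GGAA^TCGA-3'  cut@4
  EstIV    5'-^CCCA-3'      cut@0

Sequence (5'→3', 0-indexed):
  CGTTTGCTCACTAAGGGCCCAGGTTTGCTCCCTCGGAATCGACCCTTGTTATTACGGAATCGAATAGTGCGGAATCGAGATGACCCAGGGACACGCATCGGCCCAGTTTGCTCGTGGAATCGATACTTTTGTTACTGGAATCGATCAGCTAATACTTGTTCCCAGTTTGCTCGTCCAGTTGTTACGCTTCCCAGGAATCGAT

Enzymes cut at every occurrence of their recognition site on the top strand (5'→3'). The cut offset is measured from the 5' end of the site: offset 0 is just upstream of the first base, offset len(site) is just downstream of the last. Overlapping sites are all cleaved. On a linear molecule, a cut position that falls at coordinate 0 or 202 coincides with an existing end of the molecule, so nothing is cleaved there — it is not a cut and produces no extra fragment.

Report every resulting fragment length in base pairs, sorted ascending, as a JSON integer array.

[4,5,7,8,8,8,9,9,10,10,10,10,10,10,11,11,13,15,16,18]

Scan for sites:
  WciI (GTTTGCTC, off=6): starts [1, 22, 105, 164] → cuts [7, 28, 111, 170]
  DwuI (TTGTT, off=1): starts [45, 128, 155, 178] → cuts [46, 129, 156, 179]
  KluII (GGAATCGA, off=4): starts [34, 55, 70, 115, 136, 193] → cuts [38, 59, 74, 119, 140, 197]
  EstIV (CCCA, off=0): starts [17, 83, 101, 160, 189] → cuts [17, 83, 101, 160, 189]

All cut coordinates (distinct, sorted): [7, 17, 28, 38, 46, 59, 74, 83, 101, 111, 119, 129, 140, 156, 160, 170, 179, 189, 197]

Fragments:
  [0,7): 7 bp
  [7,17): 10 bp
  [17,28): 11 bp
  [28,38): 10 bp
  [38,46): 8 bp
  [46,59): 13 bp
  [59,74): 15 bp
  [74,83): 9 bp
  [83,101): 18 bp
  [101,111): 10 bp
  [111,119): 8 bp
  [119,129): 10 bp
  [129,140): 11 bp
  [140,156): 16 bp
  [156,160): 4 bp
  [160,170): 10 bp
  [170,179): 9 bp
  [179,189): 10 bp
  [189,197): 8 bp
  [197,202): 5 bp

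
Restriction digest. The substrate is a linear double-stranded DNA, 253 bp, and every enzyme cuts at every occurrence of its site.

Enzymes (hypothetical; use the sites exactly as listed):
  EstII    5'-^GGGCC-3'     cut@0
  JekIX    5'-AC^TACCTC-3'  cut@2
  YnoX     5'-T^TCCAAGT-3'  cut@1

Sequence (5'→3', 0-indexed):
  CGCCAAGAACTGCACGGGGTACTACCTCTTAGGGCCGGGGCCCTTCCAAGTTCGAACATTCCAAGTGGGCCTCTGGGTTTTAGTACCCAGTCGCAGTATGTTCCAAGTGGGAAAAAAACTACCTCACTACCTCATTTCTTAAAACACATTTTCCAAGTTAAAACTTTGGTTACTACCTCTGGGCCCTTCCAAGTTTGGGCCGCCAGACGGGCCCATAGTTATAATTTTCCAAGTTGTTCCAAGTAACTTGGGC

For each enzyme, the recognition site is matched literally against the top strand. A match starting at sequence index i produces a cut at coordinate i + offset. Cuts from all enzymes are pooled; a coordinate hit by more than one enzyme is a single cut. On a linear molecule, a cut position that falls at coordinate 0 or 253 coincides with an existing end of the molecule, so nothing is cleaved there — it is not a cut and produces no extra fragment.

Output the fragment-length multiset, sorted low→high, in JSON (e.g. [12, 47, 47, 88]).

[6,7,7,7,7,8,9,9,10,12,15,16,18,19,22,22,24,35]

Per-enzyme occurrences:
  EstII GGGCC/0: at [31, 37, 66, 180, 196, 208] ⇒ [31, 37, 66, 180, 196, 208]
  JekIX ACTACCTC/2: at [20, 117, 125, 171] ⇒ [22, 119, 127, 173]
  YnoX TTCCAAGT/1: at [43, 58, 100, 150, 186, 226, 236] ⇒ [44, 59, 101, 151, 187, 227, 237]

All cut coordinates (distinct, sorted): [22, 31, 37, 44, 59, 66, 101, 119, 127, 151, 173, 180, 187, 196, 208, 227, 237]

Fragments:
  [0,22): 22 bp
  [22,31): 9 bp
  [31,37): 6 bp
  [37,44): 7 bp
  [44,59): 15 bp
  [59,66): 7 bp
  [66,101): 35 bp
  [101,119): 18 bp
  [119,127): 8 bp
  [127,151): 24 bp
  [151,173): 22 bp
  [173,180): 7 bp
  [180,187): 7 bp
  [187,196): 9 bp
  [196,208): 12 bp
  [208,227): 19 bp
  [227,237): 10 bp
  [237,253): 16 bp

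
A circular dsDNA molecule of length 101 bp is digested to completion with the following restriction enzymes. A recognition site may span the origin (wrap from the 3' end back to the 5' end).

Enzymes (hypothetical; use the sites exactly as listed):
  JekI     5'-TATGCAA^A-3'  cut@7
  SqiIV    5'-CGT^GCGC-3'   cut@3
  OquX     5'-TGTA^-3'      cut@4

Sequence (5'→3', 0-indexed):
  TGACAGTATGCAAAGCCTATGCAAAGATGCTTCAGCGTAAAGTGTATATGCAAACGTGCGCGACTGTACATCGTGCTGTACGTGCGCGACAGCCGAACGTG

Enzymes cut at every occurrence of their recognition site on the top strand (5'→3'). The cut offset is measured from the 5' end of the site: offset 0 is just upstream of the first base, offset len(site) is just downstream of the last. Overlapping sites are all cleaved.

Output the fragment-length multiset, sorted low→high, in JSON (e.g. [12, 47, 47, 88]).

[3,4,7,11,11,12,22,31]

Per-enzyme occurrences:
  JekI TATGCAAA/7: at [6, 17, 46] ⇒ [13, 24, 53]
  SqiIV CGTGCGC/3: at [54, 80] ⇒ [57, 83]
  OquX TGTA/4: at [42, 64, 76] ⇒ [46, 68, 80]

Pooled cuts: [13, 24, 46, 53, 57, 68, 80, 83]

Fragments:
  13→24: 11 bp
  24→46: 22 bp
  46→53: 7 bp
  53→57: 4 bp
  57→68: 11 bp
  68→80: 12 bp
  80→83: 3 bp
  83→13 (wrap): 101-83+13 = 31 bp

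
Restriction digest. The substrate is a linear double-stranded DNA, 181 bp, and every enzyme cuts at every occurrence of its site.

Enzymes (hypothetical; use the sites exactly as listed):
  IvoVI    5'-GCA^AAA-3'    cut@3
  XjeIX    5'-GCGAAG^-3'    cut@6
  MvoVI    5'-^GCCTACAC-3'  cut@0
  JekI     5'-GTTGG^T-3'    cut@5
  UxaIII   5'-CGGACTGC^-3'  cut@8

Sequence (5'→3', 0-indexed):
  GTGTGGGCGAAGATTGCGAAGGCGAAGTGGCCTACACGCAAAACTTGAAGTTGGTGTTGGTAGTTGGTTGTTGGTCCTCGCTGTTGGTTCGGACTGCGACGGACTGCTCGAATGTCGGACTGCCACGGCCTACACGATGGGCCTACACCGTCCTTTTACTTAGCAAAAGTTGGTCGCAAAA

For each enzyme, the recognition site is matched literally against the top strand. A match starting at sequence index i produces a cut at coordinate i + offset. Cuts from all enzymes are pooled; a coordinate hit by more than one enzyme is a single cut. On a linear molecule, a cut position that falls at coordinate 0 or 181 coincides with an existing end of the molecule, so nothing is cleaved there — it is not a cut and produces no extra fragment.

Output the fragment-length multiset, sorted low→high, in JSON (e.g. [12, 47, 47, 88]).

Per-enzyme occurrences:
  IvoVI GCAAAA/3: at [37, 162, 175] ⇒ [40, 165, 178]
  XjeIX GCGAAG/6: at [6, 15, 21] ⇒ [12, 21, 27]
  MvoVI GCCTACAC/0: at [29, 127, 140] ⇒ [29, 127, 140]
  JekI GTTGGT/5: at [49, 55, 62, 69, 82, 168] ⇒ [54, 60, 67, 74, 87, 173]
  UxaIII CGGACTGC/8: at [89, 99, 115] ⇒ [97, 107, 123]

Pooled cuts: [12, 21, 27, 29, 40, 54, 60, 67, 74, 87, 97, 107, 123, 127, 140, 165, 173, 178]

Fragment lengths:
  [0,12): 12 bp
  [12,21): 9 bp
  [21,27): 6 bp
  [27,29): 2 bp
  [29,40): 11 bp
  [40,54): 14 bp
  [54,60): 6 bp
  [60,67): 7 bp
  [67,74): 7 bp
  [74,87): 13 bp
  [87,97): 10 bp
  [97,107): 10 bp
  [107,123): 16 bp
  [123,127): 4 bp
  [127,140): 13 bp
  [140,165): 25 bp
  [165,173): 8 bp
  [173,178): 5 bp
  [178,181): 3 bp

[2,3,4,5,6,6,7,7,8,9,10,10,11,12,13,13,14,16,25]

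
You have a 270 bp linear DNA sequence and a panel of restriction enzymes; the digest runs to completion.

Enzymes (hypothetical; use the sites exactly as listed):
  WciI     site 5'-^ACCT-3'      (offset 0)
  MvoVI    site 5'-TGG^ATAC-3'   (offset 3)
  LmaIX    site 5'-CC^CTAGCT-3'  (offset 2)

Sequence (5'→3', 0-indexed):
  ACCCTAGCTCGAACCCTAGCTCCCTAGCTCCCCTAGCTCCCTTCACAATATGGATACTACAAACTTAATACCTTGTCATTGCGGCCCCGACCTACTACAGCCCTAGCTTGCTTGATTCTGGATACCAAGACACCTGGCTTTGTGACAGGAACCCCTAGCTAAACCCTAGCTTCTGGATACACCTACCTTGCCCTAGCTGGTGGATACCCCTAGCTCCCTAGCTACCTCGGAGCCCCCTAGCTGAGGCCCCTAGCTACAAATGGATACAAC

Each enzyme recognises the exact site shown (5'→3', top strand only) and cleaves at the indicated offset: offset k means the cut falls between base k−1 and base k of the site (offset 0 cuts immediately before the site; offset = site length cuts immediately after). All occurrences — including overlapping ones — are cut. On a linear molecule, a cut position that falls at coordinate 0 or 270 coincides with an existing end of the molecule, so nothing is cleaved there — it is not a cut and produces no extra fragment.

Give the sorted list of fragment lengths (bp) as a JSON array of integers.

[3,4,4,6,6,7,8,8,8,9,10,11,11,11,12,13,13,13,14,16,19,20,21,23]

Scan for sites:
  WciI (ACCT, off=0): starts [69, 89, 131, 180, 184, 223] → cuts [69, 89, 131, 180, 184, 223]
  MvoVI (TGGATAC, off=3): starts [50, 118, 173, 200, 260] → cuts [53, 121, 176, 203, 263]
  LmaIX (CCCTAGCT, off=2): starts [1, 13, 21, 30, 100, 152, 163, 190, 207, 215, 234, 247] → cuts [3, 15, 23, 32, 102, 154, 165, 192, 209, 217, 236, 249]

All cut coordinates (distinct, sorted): [3, 15, 23, 32, 53, 69, 89, 102, 121, 131, 154, 165, 176, 180, 184, 192, 203, 209, 217, 223, 236, 249, 263]

Fragment lengths:
  [0,3): 3 bp
  [3,15): 12 bp
  [15,23): 8 bp
  [23,32): 9 bp
  [32,53): 21 bp
  [53,69): 16 bp
  [69,89): 20 bp
  [89,102): 13 bp
  [102,121): 19 bp
  [121,131): 10 bp
  [131,154): 23 bp
  [154,165): 11 bp
  [165,176): 11 bp
  [176,180): 4 bp
  [180,184): 4 bp
  [184,192): 8 bp
  [192,203): 11 bp
  [203,209): 6 bp
  [209,217): 8 bp
  [217,223): 6 bp
  [223,236): 13 bp
  [236,249): 13 bp
  [249,263): 14 bp
  [263,270): 7 bp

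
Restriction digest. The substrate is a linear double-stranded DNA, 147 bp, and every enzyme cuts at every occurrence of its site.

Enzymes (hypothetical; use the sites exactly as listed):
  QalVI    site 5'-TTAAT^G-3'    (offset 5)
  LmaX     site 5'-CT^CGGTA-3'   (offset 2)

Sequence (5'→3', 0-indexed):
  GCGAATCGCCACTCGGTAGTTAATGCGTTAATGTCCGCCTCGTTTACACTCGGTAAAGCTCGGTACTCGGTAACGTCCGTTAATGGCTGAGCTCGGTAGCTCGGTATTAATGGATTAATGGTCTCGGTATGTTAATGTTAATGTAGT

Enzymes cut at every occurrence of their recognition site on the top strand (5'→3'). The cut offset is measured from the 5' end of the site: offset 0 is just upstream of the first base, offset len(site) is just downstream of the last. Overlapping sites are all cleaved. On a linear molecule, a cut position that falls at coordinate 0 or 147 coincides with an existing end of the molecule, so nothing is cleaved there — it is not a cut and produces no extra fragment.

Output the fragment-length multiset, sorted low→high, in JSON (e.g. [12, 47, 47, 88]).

[5,5,6,7,8,8,8,9,10,10,11,12,13,17,18]

Scan for sites:
  QalVI TTAATG/5: at [19, 27, 79, 106, 114, 131, 137] ⇒ [24, 32, 84, 111, 119, 136, 142]
  LmaX CTCGGTA/2: at [11, 48, 58, 65, 91, 99, 122] ⇒ [13, 50, 60, 67, 93, 101, 124]

All cut coordinates (distinct, sorted): [13, 24, 32, 50, 60, 67, 84, 93, 101, 111, 119, 124, 136, 142]

Fragment lengths:
  [0,13): 13 bp
  [13,24): 11 bp
  [24,32): 8 bp
  [32,50): 18 bp
  [50,60): 10 bp
  [60,67): 7 bp
  [67,84): 17 bp
  [84,93): 9 bp
  [93,101): 8 bp
  [101,111): 10 bp
  [111,119): 8 bp
  [119,124): 5 bp
  [124,136): 12 bp
  [136,142): 6 bp
  [142,147): 5 bp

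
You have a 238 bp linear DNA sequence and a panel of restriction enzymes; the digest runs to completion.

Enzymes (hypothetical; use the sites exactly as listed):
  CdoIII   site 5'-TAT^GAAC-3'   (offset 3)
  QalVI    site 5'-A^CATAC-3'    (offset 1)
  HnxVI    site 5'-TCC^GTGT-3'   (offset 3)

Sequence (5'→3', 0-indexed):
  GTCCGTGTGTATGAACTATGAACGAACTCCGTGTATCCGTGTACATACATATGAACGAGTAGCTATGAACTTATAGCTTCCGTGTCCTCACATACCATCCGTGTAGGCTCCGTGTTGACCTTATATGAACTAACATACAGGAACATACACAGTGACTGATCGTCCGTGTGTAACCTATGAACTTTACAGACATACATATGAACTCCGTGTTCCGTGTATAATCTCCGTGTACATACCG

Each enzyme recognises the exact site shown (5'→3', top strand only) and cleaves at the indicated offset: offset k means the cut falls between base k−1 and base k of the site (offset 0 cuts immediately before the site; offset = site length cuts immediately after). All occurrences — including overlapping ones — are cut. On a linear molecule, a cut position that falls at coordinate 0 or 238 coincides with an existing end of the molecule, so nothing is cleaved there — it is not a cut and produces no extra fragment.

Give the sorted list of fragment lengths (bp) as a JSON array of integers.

[4,5,5,7,7,7,7,7,8,8,9,9,9,10,10,11,11,12,13,13,14,15,15,22]

Per-enzyme occurrences:
  CdoIII (TATGAAC, off=3): starts [9, 16, 49, 63, 123, 175, 196] → cuts [12, 19, 52, 66, 126, 178, 199]
  QalVI (ACATAC, off=1): starts [42, 89, 132, 142, 189, 230] → cuts [43, 90, 133, 143, 190, 231]
  HnxVI (TCCGTGT, off=3): starts [1, 27, 35, 78, 97, 108, 162, 203, 210, 223] → cuts [4, 30, 38, 81, 100, 111, 165, 206, 213, 226]

All cut coordinates (distinct, sorted): [4, 12, 19, 30, 38, 43, 52, 66, 81, 90, 100, 111, 126, 133, 143, 165, 178, 190, 199, 206, 213, 226, 231]

Fragments:
  [0,4): 4 bp
  [4,12): 8 bp
  [12,19): 7 bp
  [19,30): 11 bp
  [30,38): 8 bp
  [38,43): 5 bp
  [43,52): 9 bp
  [52,66): 14 bp
  [66,81): 15 bp
  [81,90): 9 bp
  [90,100): 10 bp
  [100,111): 11 bp
  [111,126): 15 bp
  [126,133): 7 bp
  [133,143): 10 bp
  [143,165): 22 bp
  [165,178): 13 bp
  [178,190): 12 bp
  [190,199): 9 bp
  [199,206): 7 bp
  [206,213): 7 bp
  [213,226): 13 bp
  [226,231): 5 bp
  [231,238): 7 bp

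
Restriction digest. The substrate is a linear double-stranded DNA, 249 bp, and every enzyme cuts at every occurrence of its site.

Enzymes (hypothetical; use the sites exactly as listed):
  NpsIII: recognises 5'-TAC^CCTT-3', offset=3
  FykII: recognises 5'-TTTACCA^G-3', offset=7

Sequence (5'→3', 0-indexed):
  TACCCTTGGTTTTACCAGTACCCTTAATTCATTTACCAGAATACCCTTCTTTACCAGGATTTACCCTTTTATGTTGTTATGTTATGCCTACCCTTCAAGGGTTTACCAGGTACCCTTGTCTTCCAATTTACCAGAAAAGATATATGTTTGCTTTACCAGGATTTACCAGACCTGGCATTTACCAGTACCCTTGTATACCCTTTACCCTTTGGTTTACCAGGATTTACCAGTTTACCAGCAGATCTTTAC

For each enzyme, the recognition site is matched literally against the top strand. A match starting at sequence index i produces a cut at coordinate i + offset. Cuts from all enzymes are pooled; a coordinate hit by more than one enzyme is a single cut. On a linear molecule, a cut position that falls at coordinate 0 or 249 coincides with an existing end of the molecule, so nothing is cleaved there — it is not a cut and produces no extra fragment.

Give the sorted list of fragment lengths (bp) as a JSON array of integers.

[3,4,4,5,6,7,8,8,10,10,10,12,12,14,14,16,17,17,20,25,27]

Per-enzyme occurrences:
  NpsIII TACCCTT/3: at [0, 18, 41, 61, 88, 110, 185, 195, 202] ⇒ [3, 21, 44, 64, 91, 113, 188, 198, 205]
  FykII TTTACCAG/7: at [10, 31, 49, 101, 126, 151, 161, 177, 212, 222, 230] ⇒ [17, 38, 56, 108, 133, 158, 168, 184, 219, 229, 237]

All cut coordinates (distinct, sorted): [3, 17, 21, 38, 44, 56, 64, 91, 108, 113, 133, 158, 168, 184, 188, 198, 205, 219, 229, 237]

Fragment lengths:
  [0,3): 3 bp
  [3,17): 14 bp
  [17,21): 4 bp
  [21,38): 17 bp
  [38,44): 6 bp
  [44,56): 12 bp
  [56,64): 8 bp
  [64,91): 27 bp
  [91,108): 17 bp
  [108,113): 5 bp
  [113,133): 20 bp
  [133,158): 25 bp
  [158,168): 10 bp
  [168,184): 16 bp
  [184,188): 4 bp
  [188,198): 10 bp
  [198,205): 7 bp
  [205,219): 14 bp
  [219,229): 10 bp
  [229,237): 8 bp
  [237,249): 12 bp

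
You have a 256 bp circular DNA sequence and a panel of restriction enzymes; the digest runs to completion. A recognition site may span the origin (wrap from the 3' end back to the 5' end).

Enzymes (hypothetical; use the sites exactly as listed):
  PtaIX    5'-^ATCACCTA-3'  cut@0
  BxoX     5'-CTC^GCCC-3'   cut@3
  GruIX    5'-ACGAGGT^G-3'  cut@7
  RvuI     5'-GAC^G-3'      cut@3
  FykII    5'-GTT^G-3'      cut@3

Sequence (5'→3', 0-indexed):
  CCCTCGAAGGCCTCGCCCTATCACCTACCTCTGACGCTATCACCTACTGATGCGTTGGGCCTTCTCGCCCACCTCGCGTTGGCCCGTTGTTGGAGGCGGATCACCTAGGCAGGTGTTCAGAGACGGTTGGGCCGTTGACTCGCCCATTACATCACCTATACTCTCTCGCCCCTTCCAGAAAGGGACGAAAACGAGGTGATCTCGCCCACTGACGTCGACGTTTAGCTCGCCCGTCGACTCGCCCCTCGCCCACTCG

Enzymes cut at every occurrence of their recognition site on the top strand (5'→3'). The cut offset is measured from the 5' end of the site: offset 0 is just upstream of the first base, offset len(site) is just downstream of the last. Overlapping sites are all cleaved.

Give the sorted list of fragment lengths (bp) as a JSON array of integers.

Per-enzyme occurrences:
  PtaIX ATCACCTA/0: at [19, 38, 99, 150] ⇒ [19, 38, 99, 150]
  BxoX CTCGCCC/3: at [11, 63, 138, 164, 200, 225, 237, 244, 252] ⇒ [14, 66, 141, 167, 203, 228, 240, 247, 255]
  GruIX ACGAGGTG/7: at [190] ⇒ [197]
  RvuI GACG/3: at [32, 121, 183, 210, 216] ⇒ [35, 124, 186, 213, 219]
  FykII GTTG/3: at [53, 77, 85, 88, 125, 133] ⇒ [56, 80, 88, 91, 128, 136]

All cut coordinates (distinct, sorted): [14, 19, 35, 38, 56, 66, 80, 88, 91, 99, 124, 128, 136, 141, 150, 167, 186, 197, 203, 213, 219, 228, 240, 247, 255]

Fragment lengths:
  14→19: 5 bp
  19→35: 16 bp
  35→38: 3 bp
  38→56: 18 bp
  56→66: 10 bp
  66→80: 14 bp
  80→88: 8 bp
  88→91: 3 bp
  91→99: 8 bp
  99→124: 25 bp
  124→128: 4 bp
  128→136: 8 bp
  136→141: 5 bp
  141→150: 9 bp
  150→167: 17 bp
  167→186: 19 bp
  186→197: 11 bp
  197→203: 6 bp
  203→213: 10 bp
  213→219: 6 bp
  219→228: 9 bp
  228→240: 12 bp
  240→247: 7 bp
  247→255: 8 bp
  255→14 (wrap): 256-255+14 = 15 bp

[3,3,4,5,5,6,6,7,8,8,8,8,9,9,10,10,11,12,14,15,16,17,18,19,25]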